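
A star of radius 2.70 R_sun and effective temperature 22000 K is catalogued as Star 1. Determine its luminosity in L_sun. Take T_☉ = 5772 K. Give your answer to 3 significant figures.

L/L_☉ = (R/R_☉)² (T/T_☉)⁴ = (2.70)² × (22000/5772)⁴
       = 7.290 × (3.812)⁴ = 7.290 × 211.1 = 1539.

1.54×10^3 L_sun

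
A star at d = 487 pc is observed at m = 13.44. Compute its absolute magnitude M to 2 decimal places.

M = m − 5 log₁₀(d/10 pc) = 13.44 − 5 log₁₀(487/10)
  = 13.44 − 5 × 1.688 = 13.44 − 8.44 = 5.00.

5.00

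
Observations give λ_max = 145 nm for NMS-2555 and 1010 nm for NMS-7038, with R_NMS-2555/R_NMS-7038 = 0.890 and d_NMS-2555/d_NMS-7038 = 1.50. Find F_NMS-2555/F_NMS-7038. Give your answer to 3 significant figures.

Wien's law: T_NMS-2555/T_NMS-7038 = λ_NMS-7038/λ_NMS-2555 = 1010/145 = 6.966.
L_NMS-2555/L_NMS-7038 = (R_NMS-2555/R_NMS-7038)²(T_NMS-2555/T_NMS-7038)⁴ = (0.890)²(6.966)⁴ = 1865.
F_NMS-2555/F_NMS-7038 = (L_NMS-2555/L_NMS-7038)/(d_NMS-2555/d_NMS-7038)² = 1865/(1.50)² = 828.7.

829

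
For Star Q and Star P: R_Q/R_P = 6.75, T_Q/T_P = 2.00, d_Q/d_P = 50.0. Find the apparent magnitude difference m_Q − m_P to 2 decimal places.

L_Q/L_P = (6.75)²(2.00)⁴ = 729.0.
F_Q/F_P = (L_Q/L_P)/(d_Q/d_P)² = 729.0/2500 = 0.2916.
m_Q − m_P = −2.5 log₁₀(0.2916) = 1.34.

1.34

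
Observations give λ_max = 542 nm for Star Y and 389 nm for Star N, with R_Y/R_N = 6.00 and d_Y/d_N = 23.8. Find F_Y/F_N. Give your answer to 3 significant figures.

0.0169

Wien's law: T_Y/T_N = λ_N/λ_Y = 389/542 = 0.7177.
L_Y/L_N = (R_Y/R_N)²(T_Y/T_N)⁴ = (6.00)²(0.7177)⁴ = 9.552.
F_Y/F_N = (L_Y/L_N)/(d_Y/d_N)² = 9.552/(23.8)² = 0.01686.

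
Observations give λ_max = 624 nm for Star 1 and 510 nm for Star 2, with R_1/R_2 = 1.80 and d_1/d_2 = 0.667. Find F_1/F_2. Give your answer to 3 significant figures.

Wien's law: T_1/T_2 = λ_2/λ_1 = 510/624 = 0.8173.
L_1/L_2 = (R_1/R_2)²(T_1/T_2)⁴ = (1.80)²(0.8173)⁴ = 1.446.
F_1/F_2 = (L_1/L_2)/(d_1/d_2)² = 1.446/(0.667)² = 3.250.

3.25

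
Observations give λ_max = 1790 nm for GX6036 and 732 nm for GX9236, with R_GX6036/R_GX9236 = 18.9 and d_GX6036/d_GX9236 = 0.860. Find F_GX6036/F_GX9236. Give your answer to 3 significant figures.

13.5

Wien's law: T_GX6036/T_GX9236 = λ_GX9236/λ_GX6036 = 732/1790 = 0.4089.
L_GX6036/L_GX9236 = (R_GX6036/R_GX9236)²(T_GX6036/T_GX9236)⁴ = (18.9)²(0.4089)⁴ = 9.990.
F_GX6036/F_GX9236 = (L_GX6036/L_GX9236)/(d_GX6036/d_GX9236)² = 9.990/(0.860)² = 13.51.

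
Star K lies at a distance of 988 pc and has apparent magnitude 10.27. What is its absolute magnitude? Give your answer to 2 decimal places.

M = m − 5 log₁₀(d/10 pc) = 10.27 − 5 log₁₀(988/10)
  = 10.27 − 5 × 1.995 = 10.27 − 9.97 = 0.30.

0.30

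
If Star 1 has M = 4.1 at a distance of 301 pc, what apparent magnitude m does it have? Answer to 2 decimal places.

m = M + 5 log₁₀(d/10 pc) = 4.1 + 5 log₁₀(301/10)
  = 4.1 + 5 × 1.479 = 4.1 + 7.39 = 11.49.

11.49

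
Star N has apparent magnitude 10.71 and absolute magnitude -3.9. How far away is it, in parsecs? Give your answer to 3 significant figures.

8.36×10^3 pc

m − M = 5 log₁₀(d/10 pc)
10.71 − (-3.9) = 14.61 = 5 log₁₀(d/10)
d = 10 × 10^(14.61/5) = 10 × 10^2.922 = 8356 pc.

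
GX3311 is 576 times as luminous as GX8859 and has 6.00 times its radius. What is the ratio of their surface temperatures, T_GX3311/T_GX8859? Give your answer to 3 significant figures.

2.00

L ∝ R²T⁴ gives T ∝ (L/R²)^(1/4), so
T_GX3311/T_GX8859 = (576 / 6.00²)^(1/4) = (16.00)^(1/4) = 2.000.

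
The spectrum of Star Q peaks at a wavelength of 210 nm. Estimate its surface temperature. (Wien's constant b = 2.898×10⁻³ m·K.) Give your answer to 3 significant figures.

1.38×10^4 K

T = b/λ_max = 2.898×10⁻³ / (210×10⁻⁹) = 1.380×10^4 K.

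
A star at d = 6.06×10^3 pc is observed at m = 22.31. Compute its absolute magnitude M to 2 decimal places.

M = m − 5 log₁₀(d/10 pc) = 22.31 − 5 log₁₀(6.06×10^3/10)
  = 22.31 − 5 × 2.782 = 22.31 − 13.91 = 8.40.

8.40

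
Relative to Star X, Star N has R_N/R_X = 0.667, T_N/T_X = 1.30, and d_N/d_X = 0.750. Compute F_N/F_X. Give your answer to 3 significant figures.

2.26

L_N/L_X = (R_N/R_X)²(T_N/T_X)⁴ = (0.667)² × (1.30)⁴ = 1.271.
F_N/F_X = (L_N/L_X)/(d_N/d_X)² = 1.271 / (0.750)² = 2.259.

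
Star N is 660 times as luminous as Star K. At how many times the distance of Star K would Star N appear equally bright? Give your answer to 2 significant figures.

Equal flux requires L_N/d_N² = L_K/d_K², so d_N/d_K = √(L_N/L_K)
= √(660) = 25.69.

26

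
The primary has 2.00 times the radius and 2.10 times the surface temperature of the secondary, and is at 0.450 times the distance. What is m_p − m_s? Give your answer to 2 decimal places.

L_p/L_s = (2.00)²(2.10)⁴ = 77.79.
F_p/F_s = (L_p/L_s)/(d_p/d_s)² = 77.79/0.2025 = 384.2.
m_p − m_s = −2.5 log₁₀(384.2) = -6.46.

-6.46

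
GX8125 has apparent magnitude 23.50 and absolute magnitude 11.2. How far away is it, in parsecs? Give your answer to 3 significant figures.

m − M = 5 log₁₀(d/10 pc)
23.50 − (11.2) = 12.30 = 5 log₁₀(d/10)
d = 10 × 10^(12.30/5) = 10 × 10^2.460 = 2884 pc.

2.88×10^3 pc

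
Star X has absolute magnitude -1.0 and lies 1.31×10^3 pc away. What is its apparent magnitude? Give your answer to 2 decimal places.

m = M + 5 log₁₀(d/10 pc) = -1.0 + 5 log₁₀(1.31×10^3/10)
  = -1.0 + 5 × 2.117 = -1.0 + 10.59 = 9.59.

9.59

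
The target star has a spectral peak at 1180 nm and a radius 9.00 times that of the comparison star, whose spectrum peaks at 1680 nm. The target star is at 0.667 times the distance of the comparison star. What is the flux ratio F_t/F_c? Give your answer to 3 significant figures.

Wien's law: T_t/T_c = λ_c/λ_t = 1680/1180 = 1.424.
L_t/L_c = (R_t/R_c)²(T_t/T_c)⁴ = (9.00)²(1.424)⁴ = 332.8.
F_t/F_c = (L_t/L_c)/(d_t/d_c)² = 332.8/(0.667)² = 748.1.

748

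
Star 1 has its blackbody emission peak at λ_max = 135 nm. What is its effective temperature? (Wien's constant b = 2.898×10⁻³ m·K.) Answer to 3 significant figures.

T = b/λ_max = 2.898×10⁻³ / (135×10⁻⁹) = 2.147×10^4 K.

2.15×10^4 K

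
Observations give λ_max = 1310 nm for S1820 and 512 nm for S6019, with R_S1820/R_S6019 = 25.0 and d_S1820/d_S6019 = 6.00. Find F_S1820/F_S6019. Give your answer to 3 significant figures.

0.405

Wien's law: T_S1820/T_S6019 = λ_S6019/λ_S1820 = 512/1310 = 0.3908.
L_S1820/L_S6019 = (R_S1820/R_S6019)²(T_S1820/T_S6019)⁴ = (25.0)²(0.3908)⁴ = 14.58.
F_S1820/F_S6019 = (L_S1820/L_S6019)/(d_S1820/d_S6019)² = 14.58/(6.00)² = 0.4051.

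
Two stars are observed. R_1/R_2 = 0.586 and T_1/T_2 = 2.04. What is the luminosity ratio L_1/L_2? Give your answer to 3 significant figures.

5.95

From the Stefan–Boltzmann law, L ∝ R²T⁴, so
L_1/L_2 = (R_1/R_2)² (T_1/T_2)⁴ = (0.586)² × (2.04)⁴ = 0.3434 × 17.32 = 5.947.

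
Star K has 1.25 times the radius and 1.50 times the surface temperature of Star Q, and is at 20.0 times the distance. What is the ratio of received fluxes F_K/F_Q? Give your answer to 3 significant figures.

L_K/L_Q = (R_K/R_Q)²(T_K/T_Q)⁴ = (1.25)² × (1.50)⁴ = 7.910.
F_K/F_Q = (L_K/L_Q)/(d_K/d_Q)² = 7.910 / (20.0)² = 0.01978.

0.0198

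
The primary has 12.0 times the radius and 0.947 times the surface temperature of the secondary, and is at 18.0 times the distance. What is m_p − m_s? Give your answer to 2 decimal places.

L_p/L_s = (12.0)²(0.947)⁴ = 115.8.
F_p/F_s = (L_p/L_s)/(d_p/d_s)² = 115.8/324.0 = 0.3575.
m_p − m_s = −2.5 log₁₀(0.3575) = 1.12.

1.12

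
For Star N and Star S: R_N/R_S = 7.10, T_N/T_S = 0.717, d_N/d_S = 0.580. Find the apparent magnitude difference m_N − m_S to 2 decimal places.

-3.99

L_N/L_S = (7.10)²(0.717)⁴ = 13.32.
F_N/F_S = (L_N/L_S)/(d_N/d_S)² = 13.32/0.3364 = 39.60.
m_N − m_S = −2.5 log₁₀(39.60) = -3.99.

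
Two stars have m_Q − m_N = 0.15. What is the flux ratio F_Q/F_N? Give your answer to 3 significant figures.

F_Q/F_N = 10^(−(m_Q − m_N)/2.5) = 10^(-0.15/2.5) = 10^-0.060 = 0.8710.

0.871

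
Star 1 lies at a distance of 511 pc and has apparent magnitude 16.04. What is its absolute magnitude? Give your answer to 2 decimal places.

M = m − 5 log₁₀(d/10 pc) = 16.04 − 5 log₁₀(511/10)
  = 16.04 − 5 × 1.708 = 16.04 − 8.54 = 7.50.

7.50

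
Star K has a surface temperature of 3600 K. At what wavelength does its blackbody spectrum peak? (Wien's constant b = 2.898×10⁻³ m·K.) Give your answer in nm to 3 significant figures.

λ_max = b/T = 2.898×10⁻³ / 3600 = 8.05×10^-7 m = 805.0 nm.

805 nm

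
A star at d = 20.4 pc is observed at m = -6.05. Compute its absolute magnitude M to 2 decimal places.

M = m − 5 log₁₀(d/10 pc) = -6.05 − 5 log₁₀(20.4/10)
  = -6.05 − 5 × 0.310 = -6.05 − 1.55 = -7.60.

-7.60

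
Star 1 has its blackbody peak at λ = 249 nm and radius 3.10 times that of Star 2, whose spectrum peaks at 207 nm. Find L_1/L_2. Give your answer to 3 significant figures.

4.59

Wien's law gives T ∝ 1/λ_max, so T_1/T_2 = λ_2/λ_1 = 207/249 = 0.8313.
Then L ∝ R²T⁴ gives L_1/L_2 = (3.10)² × (0.8313)⁴ = 9.610 × 0.4776 = 4.590.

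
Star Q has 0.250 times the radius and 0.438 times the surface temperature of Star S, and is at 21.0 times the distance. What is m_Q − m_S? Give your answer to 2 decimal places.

L_Q/L_S = (0.250)²(0.438)⁴ = 0.002300.
F_Q/F_S = (L_Q/L_S)/(d_Q/d_S)² = 0.002300/441.0 = 5.216×10^-6.
m_Q − m_S = −2.5 log₁₀(5.216×10^-6) = 13.21.

13.21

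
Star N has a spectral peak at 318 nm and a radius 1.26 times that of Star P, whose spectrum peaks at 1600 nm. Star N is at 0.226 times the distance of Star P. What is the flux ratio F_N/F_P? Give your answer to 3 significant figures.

Wien's law: T_N/T_P = λ_P/λ_N = 1600/318 = 5.031.
L_N/L_P = (R_N/R_P)²(T_N/T_P)⁴ = (1.26)²(5.031)⁴ = 1017.
F_N/F_P = (L_N/L_P)/(d_N/d_P)² = 1017/(0.226)² = 1.992×10^4.

1.99×10^4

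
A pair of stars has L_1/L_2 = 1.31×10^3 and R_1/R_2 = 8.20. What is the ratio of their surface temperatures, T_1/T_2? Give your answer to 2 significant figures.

2.1

L ∝ R²T⁴ gives T ∝ (L/R²)^(1/4), so
T_1/T_2 = (1.31×10^3 / 8.20²)^(1/4) = (19.48)^(1/4) = 2.101.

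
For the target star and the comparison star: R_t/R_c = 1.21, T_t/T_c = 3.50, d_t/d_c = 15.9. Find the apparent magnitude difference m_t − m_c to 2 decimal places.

L_t/L_c = (1.21)²(3.50)⁴ = 219.7.
F_t/F_c = (L_t/L_c)/(d_t/d_c)² = 219.7/252.8 = 0.8691.
m_t − m_c = −2.5 log₁₀(0.8691) = 0.15.

0.15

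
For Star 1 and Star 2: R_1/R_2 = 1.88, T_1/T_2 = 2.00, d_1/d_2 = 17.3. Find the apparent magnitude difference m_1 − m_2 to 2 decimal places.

1.81

L_1/L_2 = (1.88)²(2.00)⁴ = 56.55.
F_1/F_2 = (L_1/L_2)/(d_1/d_2)² = 56.55/299.3 = 0.1889.
m_1 − m_2 = −2.5 log₁₀(0.1889) = 1.81.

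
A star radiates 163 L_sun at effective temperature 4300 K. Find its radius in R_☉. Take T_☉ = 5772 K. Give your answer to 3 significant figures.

23.0 R_☉

R/R_☉ = √(L/L_☉) / (T/T_☉)² = √(163) / (0.7450)²
       = 12.77 / 0.5550 = 23.00.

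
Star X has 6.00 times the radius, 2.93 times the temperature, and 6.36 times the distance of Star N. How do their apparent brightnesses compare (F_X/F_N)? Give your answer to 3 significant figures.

65.6

L_X/L_N = (R_X/R_N)²(T_X/T_N)⁴ = (6.00)² × (2.93)⁴ = 2653.
F_X/F_N = (L_X/L_N)/(d_X/d_N)² = 2653 / (6.36)² = 65.59.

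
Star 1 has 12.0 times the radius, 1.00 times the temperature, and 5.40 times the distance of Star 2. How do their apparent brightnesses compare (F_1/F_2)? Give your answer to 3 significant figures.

4.94

L_1/L_2 = (R_1/R_2)²(T_1/T_2)⁴ = (12.0)² × (1.00)⁴ = 144.0.
F_1/F_2 = (L_1/L_2)/(d_1/d_2)² = 144.0 / (5.40)² = 4.938.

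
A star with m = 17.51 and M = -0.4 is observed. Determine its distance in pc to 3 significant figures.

m − M = 5 log₁₀(d/10 pc)
17.51 − (-0.4) = 17.91 = 5 log₁₀(d/10)
d = 10 × 10^(17.91/5) = 10 × 10^3.582 = 3.819×10^4 pc.

3.82×10^4 pc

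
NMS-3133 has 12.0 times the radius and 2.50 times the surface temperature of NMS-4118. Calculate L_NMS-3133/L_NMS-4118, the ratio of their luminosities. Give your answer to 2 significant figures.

From the Stefan–Boltzmann law, L ∝ R²T⁴, so
L_NMS-3133/L_NMS-4118 = (R_NMS-3133/R_NMS-4118)² (T_NMS-3133/T_NMS-4118)⁴ = (12.0)² × (2.50)⁴ = 144.0 × 39.06 = 5625.

5.6×10^3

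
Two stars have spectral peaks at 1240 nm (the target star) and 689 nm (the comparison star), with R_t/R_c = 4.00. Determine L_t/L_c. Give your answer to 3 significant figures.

1.53

Wien's law gives T ∝ 1/λ_max, so T_t/T_c = λ_c/λ_t = 689/1240 = 0.5556.
Then L ∝ R²T⁴ gives L_t/L_c = (4.00)² × (0.5556)⁴ = 16.00 × 0.09532 = 1.525.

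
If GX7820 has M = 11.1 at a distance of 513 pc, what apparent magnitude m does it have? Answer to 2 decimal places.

m = M + 5 log₁₀(d/10 pc) = 11.1 + 5 log₁₀(513/10)
  = 11.1 + 5 × 1.710 = 11.1 + 8.55 = 19.65.

19.65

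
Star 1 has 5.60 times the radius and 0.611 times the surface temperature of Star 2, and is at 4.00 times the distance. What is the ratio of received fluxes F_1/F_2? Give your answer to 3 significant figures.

0.273

L_1/L_2 = (R_1/R_2)²(T_1/T_2)⁴ = (5.60)² × (0.611)⁴ = 4.371.
F_1/F_2 = (L_1/L_2)/(d_1/d_2)² = 4.371 / (4.00)² = 0.2732.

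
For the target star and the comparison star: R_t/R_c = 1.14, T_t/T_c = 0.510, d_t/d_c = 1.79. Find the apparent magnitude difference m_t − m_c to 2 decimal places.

3.90

L_t/L_c = (1.14)²(0.510)⁴ = 0.08792.
F_t/F_c = (L_t/L_c)/(d_t/d_c)² = 0.08792/3.204 = 0.02744.
m_t − m_c = −2.5 log₁₀(0.02744) = 3.90.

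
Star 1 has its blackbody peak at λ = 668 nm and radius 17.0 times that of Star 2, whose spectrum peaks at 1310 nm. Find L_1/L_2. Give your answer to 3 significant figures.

4.27×10^3

Wien's law gives T ∝ 1/λ_max, so T_1/T_2 = λ_2/λ_1 = 1310/668 = 1.961.
Then L ∝ R²T⁴ gives L_1/L_2 = (17.0)² × (1.961)⁴ = 289.0 × 14.79 = 4274.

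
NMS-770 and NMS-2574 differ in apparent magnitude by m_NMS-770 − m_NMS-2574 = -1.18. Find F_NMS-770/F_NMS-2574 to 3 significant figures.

F_NMS-770/F_NMS-2574 = 10^(−(m_NMS-770 − m_NMS-2574)/2.5) = 10^(1.18/2.5) = 10^0.472 = 2.965.

2.96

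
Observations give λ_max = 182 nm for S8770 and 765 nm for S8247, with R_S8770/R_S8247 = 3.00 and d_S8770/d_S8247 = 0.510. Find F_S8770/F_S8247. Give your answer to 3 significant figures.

1.08×10^4

Wien's law: T_S8770/T_S8247 = λ_S8247/λ_S8770 = 765/182 = 4.203.
L_S8770/L_S8247 = (R_S8770/R_S8247)²(T_S8770/T_S8247)⁴ = (3.00)²(4.203)⁴ = 2809.
F_S8770/F_S8247 = (L_S8770/L_S8247)/(d_S8770/d_S8247)² = 2809/(0.510)² = 1.080×10^4.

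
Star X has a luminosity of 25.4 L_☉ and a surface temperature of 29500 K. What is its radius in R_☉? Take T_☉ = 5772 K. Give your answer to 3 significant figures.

R/R_☉ = √(L/L_☉) / (T/T_☉)² = √(25.4) / (5.111)²
       = 5.040 / 26.12 = 0.1929.

0.193 R_☉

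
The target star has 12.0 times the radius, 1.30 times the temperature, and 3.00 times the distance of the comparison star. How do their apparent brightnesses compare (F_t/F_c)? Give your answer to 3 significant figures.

45.7

L_t/L_c = (R_t/R_c)²(T_t/T_c)⁴ = (12.0)² × (1.30)⁴ = 411.3.
F_t/F_c = (L_t/L_c)/(d_t/d_c)² = 411.3 / (3.00)² = 45.70.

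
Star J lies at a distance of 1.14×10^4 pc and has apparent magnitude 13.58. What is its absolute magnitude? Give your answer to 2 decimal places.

M = m − 5 log₁₀(d/10 pc) = 13.58 − 5 log₁₀(1.14×10^4/10)
  = 13.58 − 5 × 3.057 = 13.58 − 15.28 = -1.70.

-1.70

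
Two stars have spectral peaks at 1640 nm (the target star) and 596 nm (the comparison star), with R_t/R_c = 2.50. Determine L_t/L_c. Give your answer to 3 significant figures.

0.109

Wien's law gives T ∝ 1/λ_max, so T_t/T_c = λ_c/λ_t = 596/1640 = 0.3634.
Then L ∝ R²T⁴ gives L_t/L_c = (2.50)² × (0.3634)⁴ = 6.250 × 0.01744 = 0.1090.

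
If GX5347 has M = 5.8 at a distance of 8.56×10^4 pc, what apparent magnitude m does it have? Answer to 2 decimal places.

m = M + 5 log₁₀(d/10 pc) = 5.8 + 5 log₁₀(8.56×10^4/10)
  = 5.8 + 5 × 3.932 = 5.8 + 19.66 = 25.46.

25.46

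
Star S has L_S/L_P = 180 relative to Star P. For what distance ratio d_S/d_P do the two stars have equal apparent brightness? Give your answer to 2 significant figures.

13

Equal flux requires L_S/d_S² = L_P/d_P², so d_S/d_P = √(L_S/L_P)
= √(180) = 13.42.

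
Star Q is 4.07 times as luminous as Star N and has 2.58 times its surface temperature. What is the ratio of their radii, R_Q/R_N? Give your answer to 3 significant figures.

L ∝ R²T⁴ gives R ∝ √L / T², so
R_Q/R_N = √(4.07) / (2.58)² = 2.017 / 6.656 = 0.3031.

0.303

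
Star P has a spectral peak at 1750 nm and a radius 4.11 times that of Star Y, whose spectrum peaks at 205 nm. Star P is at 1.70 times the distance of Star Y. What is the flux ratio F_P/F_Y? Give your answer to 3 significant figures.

Wien's law: T_P/T_Y = λ_Y/λ_P = 205/1750 = 0.1171.
L_P/L_Y = (R_P/R_Y)²(T_P/T_Y)⁴ = (4.11)²(0.1171)⁴ = 0.003181.
F_P/F_Y = (L_P/L_Y)/(d_P/d_Y)² = 0.003181/(1.70)² = 0.001101.

0.00110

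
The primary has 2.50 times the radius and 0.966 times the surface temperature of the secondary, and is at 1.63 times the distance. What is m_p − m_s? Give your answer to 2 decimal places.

-0.78

L_p/L_s = (2.50)²(0.966)⁴ = 5.442.
F_p/F_s = (L_p/L_s)/(d_p/d_s)² = 5.442/2.657 = 2.048.
m_p − m_s = −2.5 log₁₀(2.048) = -0.78.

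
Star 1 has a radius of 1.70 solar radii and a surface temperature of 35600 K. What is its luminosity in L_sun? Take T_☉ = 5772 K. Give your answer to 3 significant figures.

4.18×10^3 L_sun

L/L_☉ = (R/R_☉)² (T/T_☉)⁴ = (1.70)² × (35600/5772)⁴
       = 2.890 × (6.168)⁴ = 2.890 × 1447 = 4182.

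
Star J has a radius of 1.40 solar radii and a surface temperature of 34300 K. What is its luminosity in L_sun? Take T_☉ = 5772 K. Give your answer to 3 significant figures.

2.44×10^3 L_sun

L/L_☉ = (R/R_☉)² (T/T_☉)⁴ = (1.40)² × (34300/5772)⁴
       = 1.960 × (5.942)⁴ = 1.960 × 1247 = 2444.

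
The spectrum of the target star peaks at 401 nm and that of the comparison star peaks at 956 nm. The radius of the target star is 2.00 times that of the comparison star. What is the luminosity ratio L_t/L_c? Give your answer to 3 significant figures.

129

Wien's law gives T ∝ 1/λ_max, so T_t/T_c = λ_c/λ_t = 956/401 = 2.384.
Then L ∝ R²T⁴ gives L_t/L_c = (2.00)² × (2.384)⁴ = 4.000 × 32.30 = 129.2.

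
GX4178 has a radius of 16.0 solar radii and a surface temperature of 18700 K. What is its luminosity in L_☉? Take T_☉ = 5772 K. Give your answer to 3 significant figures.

L/L_☉ = (R/R_☉)² (T/T_☉)⁴ = (16.0)² × (18700/5772)⁴
       = 256.0 × (3.240)⁴ = 256.0 × 110.2 = 2.820×10^4.

2.82×10^4 L_☉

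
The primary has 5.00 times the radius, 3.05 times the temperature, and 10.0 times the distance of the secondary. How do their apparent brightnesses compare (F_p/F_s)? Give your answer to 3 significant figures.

L_p/L_s = (R_p/R_s)²(T_p/T_s)⁴ = (5.00)² × (3.05)⁴ = 2163.
F_p/F_s = (L_p/L_s)/(d_p/d_s)² = 2163 / (10.0)² = 21.63.

21.6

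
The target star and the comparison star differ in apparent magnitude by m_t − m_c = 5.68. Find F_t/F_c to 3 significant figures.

0.00535

F_t/F_c = 10^(−(m_t − m_c)/2.5) = 10^(-5.68/2.5) = 10^-2.272 = 0.005346.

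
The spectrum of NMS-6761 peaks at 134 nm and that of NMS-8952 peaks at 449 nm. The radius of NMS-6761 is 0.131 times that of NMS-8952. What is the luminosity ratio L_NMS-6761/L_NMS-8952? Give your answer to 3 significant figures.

2.16

Wien's law gives T ∝ 1/λ_max, so T_NMS-6761/T_NMS-8952 = λ_NMS-8952/λ_NMS-6761 = 449/134 = 3.351.
Then L ∝ R²T⁴ gives L_NMS-6761/L_NMS-8952 = (0.131)² × (3.351)⁴ = 0.01716 × 126.1 = 2.163.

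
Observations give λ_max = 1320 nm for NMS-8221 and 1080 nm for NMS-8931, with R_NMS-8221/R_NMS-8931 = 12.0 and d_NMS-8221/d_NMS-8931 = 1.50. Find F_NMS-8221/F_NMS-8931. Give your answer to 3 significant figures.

Wien's law: T_NMS-8221/T_NMS-8931 = λ_NMS-8931/λ_NMS-8221 = 1080/1320 = 0.8182.
L_NMS-8221/L_NMS-8931 = (R_NMS-8221/R_NMS-8931)²(T_NMS-8221/T_NMS-8931)⁴ = (12.0)²(0.8182)⁴ = 64.53.
F_NMS-8221/F_NMS-8931 = (L_NMS-8221/L_NMS-8931)/(d_NMS-8221/d_NMS-8931)² = 64.53/(1.50)² = 28.68.

28.7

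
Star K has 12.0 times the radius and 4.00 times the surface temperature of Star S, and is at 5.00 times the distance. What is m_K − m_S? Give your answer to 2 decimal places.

-7.92

L_K/L_S = (12.0)²(4.00)⁴ = 3.686×10^4.
F_K/F_S = (L_K/L_S)/(d_K/d_S)² = 3.686×10^4/25.00 = 1475.
m_K − m_S = −2.5 log₁₀(1475) = -7.92.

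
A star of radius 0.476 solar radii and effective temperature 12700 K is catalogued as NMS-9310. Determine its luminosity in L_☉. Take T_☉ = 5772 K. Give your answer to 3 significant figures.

L/L_☉ = (R/R_☉)² (T/T_☉)⁴ = (0.476)² × (12700/5772)⁴
       = 0.2266 × (2.200)⁴ = 0.2266 × 23.44 = 5.310.

5.31 L_☉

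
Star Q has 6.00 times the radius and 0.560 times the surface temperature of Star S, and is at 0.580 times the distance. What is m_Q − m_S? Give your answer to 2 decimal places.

-2.56

L_Q/L_S = (6.00)²(0.560)⁴ = 3.540.
F_Q/F_S = (L_Q/L_S)/(d_Q/d_S)² = 3.540/0.3364 = 10.52.
m_Q − m_S = −2.5 log₁₀(10.52) = -2.56.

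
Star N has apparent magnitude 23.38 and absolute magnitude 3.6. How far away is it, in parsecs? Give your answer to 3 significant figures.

m − M = 5 log₁₀(d/10 pc)
23.38 − (3.6) = 19.78 = 5 log₁₀(d/10)
d = 10 × 10^(19.78/5) = 10 × 10^3.956 = 9.036×10^4 pc.

9.04×10^4 pc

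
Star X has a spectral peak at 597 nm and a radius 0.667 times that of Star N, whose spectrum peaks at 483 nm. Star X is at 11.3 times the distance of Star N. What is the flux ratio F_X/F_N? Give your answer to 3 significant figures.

0.00149

Wien's law: T_X/T_N = λ_N/λ_X = 483/597 = 0.8090.
L_X/L_N = (R_X/R_N)²(T_X/T_N)⁴ = (0.667)²(0.8090)⁴ = 0.1906.
F_X/F_N = (L_X/L_N)/(d_X/d_N)² = 0.1906/(11.3)² = 0.001493.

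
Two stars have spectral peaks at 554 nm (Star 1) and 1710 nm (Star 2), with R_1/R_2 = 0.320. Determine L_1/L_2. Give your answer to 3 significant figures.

9.29

Wien's law gives T ∝ 1/λ_max, so T_1/T_2 = λ_2/λ_1 = 1710/554 = 3.087.
Then L ∝ R²T⁴ gives L_1/L_2 = (0.320)² × (3.087)⁴ = 0.1024 × 90.77 = 9.295.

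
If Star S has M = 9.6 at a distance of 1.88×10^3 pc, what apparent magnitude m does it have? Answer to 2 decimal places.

20.97

m = M + 5 log₁₀(d/10 pc) = 9.6 + 5 log₁₀(1.88×10^3/10)
  = 9.6 + 5 × 2.274 = 9.6 + 11.37 = 20.97.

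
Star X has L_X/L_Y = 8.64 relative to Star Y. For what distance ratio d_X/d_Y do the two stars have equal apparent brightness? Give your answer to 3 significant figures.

2.94

Equal flux requires L_X/d_X² = L_Y/d_Y², so d_X/d_Y = √(L_X/L_Y)
= √(8.64) = 2.939.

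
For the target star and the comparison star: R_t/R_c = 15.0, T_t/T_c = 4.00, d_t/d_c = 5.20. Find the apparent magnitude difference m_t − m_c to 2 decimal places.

L_t/L_c = (15.0)²(4.00)⁴ = 5.760×10^4.
F_t/F_c = (L_t/L_c)/(d_t/d_c)² = 5.760×10^4/27.04 = 2130.
m_t − m_c = −2.5 log₁₀(2130) = -8.32.

-8.32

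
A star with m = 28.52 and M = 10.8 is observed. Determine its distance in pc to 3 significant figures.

3.50×10^4 pc

m − M = 5 log₁₀(d/10 pc)
28.52 − (10.8) = 17.72 = 5 log₁₀(d/10)
d = 10 × 10^(17.72/5) = 10 × 10^3.544 = 3.499×10^4 pc.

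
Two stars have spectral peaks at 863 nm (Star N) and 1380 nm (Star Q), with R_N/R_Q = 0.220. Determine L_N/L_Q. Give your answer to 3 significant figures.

Wien's law gives T ∝ 1/λ_max, so T_N/T_Q = λ_Q/λ_N = 1380/863 = 1.599.
Then L ∝ R²T⁴ gives L_N/L_Q = (0.220)² × (1.599)⁴ = 0.04840 × 6.538 = 0.3165.

0.316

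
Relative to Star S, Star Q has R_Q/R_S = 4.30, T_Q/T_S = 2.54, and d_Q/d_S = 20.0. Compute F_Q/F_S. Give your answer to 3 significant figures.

1.92

L_Q/L_S = (R_Q/R_S)²(T_Q/T_S)⁴ = (4.30)² × (2.54)⁴ = 769.6.
F_Q/F_S = (L_Q/L_S)/(d_Q/d_S)² = 769.6 / (20.0)² = 1.924.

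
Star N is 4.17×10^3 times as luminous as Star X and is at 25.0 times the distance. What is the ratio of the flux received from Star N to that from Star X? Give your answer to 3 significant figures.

6.67

F = L/(4πd²), so F_N/F_X = (L_N/L_X) / (d_N/d_X)²
= 4.17×10^3 / (25.0)² = 4.17×10^3 / 625.0 = 6.672.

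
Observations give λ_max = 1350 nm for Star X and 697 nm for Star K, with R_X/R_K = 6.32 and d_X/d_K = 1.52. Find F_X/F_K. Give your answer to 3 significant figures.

1.23

Wien's law: T_X/T_K = λ_K/λ_X = 697/1350 = 0.5163.
L_X/L_K = (R_X/R_K)²(T_X/T_K)⁴ = (6.32)²(0.5163)⁴ = 2.838.
F_X/F_K = (L_X/L_K)/(d_X/d_K)² = 2.838/(1.52)² = 1.228.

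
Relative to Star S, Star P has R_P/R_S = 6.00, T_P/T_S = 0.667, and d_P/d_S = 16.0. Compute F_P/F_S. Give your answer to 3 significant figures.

0.0278

L_P/L_S = (R_P/R_S)²(T_P/T_S)⁴ = (6.00)² × (0.667)⁴ = 7.125.
F_P/F_S = (L_P/L_S)/(d_P/d_S)² = 7.125 / (16.0)² = 0.02783.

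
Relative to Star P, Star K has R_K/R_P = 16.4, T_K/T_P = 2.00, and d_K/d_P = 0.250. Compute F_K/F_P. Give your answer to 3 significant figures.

L_K/L_P = (R_K/R_P)²(T_K/T_P)⁴ = (16.4)² × (2.00)⁴ = 4303.
F_K/F_P = (L_K/L_P)/(d_K/d_P)² = 4303 / (0.250)² = 6.885×10^4.

6.89×10^4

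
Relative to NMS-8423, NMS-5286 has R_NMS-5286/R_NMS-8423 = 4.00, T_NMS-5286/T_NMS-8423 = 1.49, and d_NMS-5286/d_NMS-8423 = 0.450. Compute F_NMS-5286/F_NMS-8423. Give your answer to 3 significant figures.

L_NMS-5286/L_NMS-8423 = (R_NMS-5286/R_NMS-8423)²(T_NMS-5286/T_NMS-8423)⁴ = (4.00)² × (1.49)⁴ = 78.86.
F_NMS-5286/F_NMS-8423 = (L_NMS-5286/L_NMS-8423)/(d_NMS-5286/d_NMS-8423)² = 78.86 / (0.450)² = 389.4.

389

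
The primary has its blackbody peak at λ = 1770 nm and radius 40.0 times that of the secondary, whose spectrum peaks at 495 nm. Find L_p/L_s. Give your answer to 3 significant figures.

Wien's law gives T ∝ 1/λ_max, so T_p/T_s = λ_s/λ_p = 495/1770 = 0.2797.
Then L ∝ R²T⁴ gives L_p/L_s = (40.0)² × (0.2797)⁴ = 1600 × 0.006117 = 9.787.

9.79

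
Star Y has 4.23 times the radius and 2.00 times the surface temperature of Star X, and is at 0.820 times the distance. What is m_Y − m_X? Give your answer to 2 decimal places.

-6.57

L_Y/L_X = (4.23)²(2.00)⁴ = 286.3.
F_Y/F_X = (L_Y/L_X)/(d_Y/d_X)² = 286.3/0.6724 = 425.8.
m_Y − m_X = −2.5 log₁₀(425.8) = -6.57.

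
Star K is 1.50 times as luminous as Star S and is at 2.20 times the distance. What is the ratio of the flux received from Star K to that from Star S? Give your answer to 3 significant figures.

F = L/(4πd²), so F_K/F_S = (L_K/L_S) / (d_K/d_S)²
= 1.50 / (2.20)² = 1.50 / 4.840 = 0.3099.

0.310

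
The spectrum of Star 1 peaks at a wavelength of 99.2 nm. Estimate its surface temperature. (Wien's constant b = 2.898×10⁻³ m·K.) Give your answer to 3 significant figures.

T = b/λ_max = 2.898×10⁻³ / (99.2×10⁻⁹) = 2.921×10^4 K.

2.92×10^4 K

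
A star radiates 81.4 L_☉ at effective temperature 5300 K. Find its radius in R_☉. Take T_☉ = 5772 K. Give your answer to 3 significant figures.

10.7 R_☉

R/R_☉ = √(L/L_☉) / (T/T_☉)² = √(81.4) / (0.9182)²
       = 9.022 / 0.8431 = 10.70.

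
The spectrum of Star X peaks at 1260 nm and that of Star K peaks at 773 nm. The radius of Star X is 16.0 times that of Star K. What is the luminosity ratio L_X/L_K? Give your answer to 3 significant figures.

36.3

Wien's law gives T ∝ 1/λ_max, so T_X/T_K = λ_K/λ_X = 773/1260 = 0.6135.
Then L ∝ R²T⁴ gives L_X/L_K = (16.0)² × (0.6135)⁴ = 256.0 × 0.1417 = 36.26.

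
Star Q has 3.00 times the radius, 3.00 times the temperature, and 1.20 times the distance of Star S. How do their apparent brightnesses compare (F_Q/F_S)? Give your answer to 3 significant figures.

L_Q/L_S = (R_Q/R_S)²(T_Q/T_S)⁴ = (3.00)² × (3.00)⁴ = 729.0.
F_Q/F_S = (L_Q/L_S)/(d_Q/d_S)² = 729.0 / (1.20)² = 506.2.

506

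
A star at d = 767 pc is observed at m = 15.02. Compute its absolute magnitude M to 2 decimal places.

M = m − 5 log₁₀(d/10 pc) = 15.02 − 5 log₁₀(767/10)
  = 15.02 − 5 × 1.885 = 15.02 − 9.42 = 5.60.

5.60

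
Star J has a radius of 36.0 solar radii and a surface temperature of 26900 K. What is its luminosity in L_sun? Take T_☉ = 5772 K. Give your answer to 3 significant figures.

6.11×10^5 L_sun

L/L_☉ = (R/R_☉)² (T/T_☉)⁴ = (36.0)² × (26900/5772)⁴
       = 1296 × (4.660)⁴ = 1296 × 471.7 = 6.114×10^5.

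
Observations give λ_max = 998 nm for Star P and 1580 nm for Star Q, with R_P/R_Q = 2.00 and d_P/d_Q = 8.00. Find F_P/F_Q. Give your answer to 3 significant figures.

Wien's law: T_P/T_Q = λ_Q/λ_P = 1580/998 = 1.583.
L_P/L_Q = (R_P/R_Q)²(T_P/T_Q)⁴ = (2.00)²(1.583)⁴ = 25.13.
F_P/F_Q = (L_P/L_Q)/(d_P/d_Q)² = 25.13/(8.00)² = 0.3926.

0.393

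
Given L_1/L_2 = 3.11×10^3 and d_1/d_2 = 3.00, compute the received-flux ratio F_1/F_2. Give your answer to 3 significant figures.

F = L/(4πd²), so F_1/F_2 = (L_1/L_2) / (d_1/d_2)²
= 3.11×10^3 / (3.00)² = 3.11×10^3 / 9.000 = 345.6.

346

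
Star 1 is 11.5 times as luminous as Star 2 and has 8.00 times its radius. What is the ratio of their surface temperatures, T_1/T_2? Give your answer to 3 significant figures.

L ∝ R²T⁴ gives T ∝ (L/R²)^(1/4), so
T_1/T_2 = (11.5 / 8.00²)^(1/4) = (0.1797)^(1/4) = 0.6511.

0.651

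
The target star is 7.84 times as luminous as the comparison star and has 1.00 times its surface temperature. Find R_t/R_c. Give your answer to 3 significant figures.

L ∝ R²T⁴ gives R ∝ √L / T², so
R_t/R_c = √(7.84) / (1.00)² = 2.800 / 1.000 = 2.800.

2.80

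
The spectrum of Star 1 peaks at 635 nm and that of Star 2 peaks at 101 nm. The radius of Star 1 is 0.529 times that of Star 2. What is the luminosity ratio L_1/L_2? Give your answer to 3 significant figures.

1.79×10^-4

Wien's law gives T ∝ 1/λ_max, so T_1/T_2 = λ_2/λ_1 = 101/635 = 0.1591.
Then L ∝ R²T⁴ gives L_1/L_2 = (0.529)² × (0.1591)⁴ = 0.2798 × 6.400×10^-4 = 1.791×10^-4.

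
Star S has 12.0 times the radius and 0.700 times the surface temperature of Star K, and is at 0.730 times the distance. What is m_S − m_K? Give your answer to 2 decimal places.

-4.53

L_S/L_K = (12.0)²(0.700)⁴ = 34.57.
F_S/F_K = (L_S/L_K)/(d_S/d_K)² = 34.57/0.5329 = 64.88.
m_S − m_K = −2.5 log₁₀(64.88) = -4.53.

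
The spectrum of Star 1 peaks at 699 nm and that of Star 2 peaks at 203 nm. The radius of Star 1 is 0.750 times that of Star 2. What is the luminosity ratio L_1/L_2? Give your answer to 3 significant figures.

0.00400

Wien's law gives T ∝ 1/λ_max, so T_1/T_2 = λ_2/λ_1 = 203/699 = 0.2904.
Then L ∝ R²T⁴ gives L_1/L_2 = (0.750)² × (0.2904)⁴ = 0.5625 × 0.007113 = 0.004001.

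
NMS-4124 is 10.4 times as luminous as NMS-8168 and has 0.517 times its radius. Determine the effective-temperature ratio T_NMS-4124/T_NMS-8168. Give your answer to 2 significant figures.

2.5

L ∝ R²T⁴ gives T ∝ (L/R²)^(1/4), so
T_NMS-4124/T_NMS-8168 = (10.4 / 0.517²)^(1/4) = (38.91)^(1/4) = 2.498.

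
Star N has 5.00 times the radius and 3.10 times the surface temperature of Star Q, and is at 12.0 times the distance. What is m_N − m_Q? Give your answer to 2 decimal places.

-3.01

L_N/L_Q = (5.00)²(3.10)⁴ = 2309.
F_N/F_Q = (L_N/L_Q)/(d_N/d_Q)² = 2309/144.0 = 16.03.
m_N − m_Q = −2.5 log₁₀(16.03) = -3.01.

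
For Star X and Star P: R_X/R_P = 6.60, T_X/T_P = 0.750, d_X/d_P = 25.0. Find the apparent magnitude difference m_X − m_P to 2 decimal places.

L_X/L_P = (6.60)²(0.750)⁴ = 13.78.
F_X/F_P = (L_X/L_P)/(d_X/d_P)² = 13.78/625.0 = 0.02205.
m_X − m_P = −2.5 log₁₀(0.02205) = 4.14.

4.14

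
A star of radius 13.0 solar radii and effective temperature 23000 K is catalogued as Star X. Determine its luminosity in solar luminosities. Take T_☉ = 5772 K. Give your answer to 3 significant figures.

L/L_☉ = (R/R_☉)² (T/T_☉)⁴ = (13.0)² × (23000/5772)⁴
       = 169.0 × (3.985)⁴ = 169.0 × 252.1 = 4.261×10^4.

4.26×10^4 solar luminosities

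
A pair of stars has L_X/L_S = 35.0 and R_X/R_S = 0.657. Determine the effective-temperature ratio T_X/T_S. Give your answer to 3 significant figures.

3.00

L ∝ R²T⁴ gives T ∝ (L/R²)^(1/4), so
T_X/T_S = (35.0 / 0.657²)^(1/4) = (81.08)^(1/4) = 3.001.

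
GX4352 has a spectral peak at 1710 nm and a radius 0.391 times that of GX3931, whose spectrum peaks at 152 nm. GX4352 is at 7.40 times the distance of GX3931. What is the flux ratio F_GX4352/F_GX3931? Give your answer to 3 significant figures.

Wien's law: T_GX4352/T_GX3931 = λ_GX3931/λ_GX4352 = 152/1710 = 0.08889.
L_GX4352/L_GX3931 = (R_GX4352/R_GX3931)²(T_GX4352/T_GX3931)⁴ = (0.391)²(0.08889)⁴ = 9.544×10^-6.
F_GX4352/F_GX3931 = (L_GX4352/L_GX3931)/(d_GX4352/d_GX3931)² = 9.544×10^-6/(7.40)² = 1.743×10^-7.

1.74×10^-7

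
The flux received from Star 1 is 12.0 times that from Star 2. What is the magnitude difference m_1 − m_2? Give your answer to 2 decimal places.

m_1 − m_2 = −2.5 log₁₀(F_1/F_2) = −2.5 log₁₀(12.0) = −2.5 × (1.079) = -2.698.

-2.70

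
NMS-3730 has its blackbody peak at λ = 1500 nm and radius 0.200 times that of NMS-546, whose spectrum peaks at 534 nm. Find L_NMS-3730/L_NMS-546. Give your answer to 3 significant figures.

6.42×10^-4

Wien's law gives T ∝ 1/λ_max, so T_NMS-3730/T_NMS-546 = λ_NMS-546/λ_NMS-3730 = 534/1500 = 0.3560.
Then L ∝ R²T⁴ gives L_NMS-3730/L_NMS-546 = (0.200)² × (0.3560)⁴ = 0.04000 × 0.01606 = 6.425×10^-4.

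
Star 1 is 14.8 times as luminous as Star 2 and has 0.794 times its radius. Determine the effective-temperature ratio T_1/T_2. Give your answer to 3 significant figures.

2.20

L ∝ R²T⁴ gives T ∝ (L/R²)^(1/4), so
T_1/T_2 = (14.8 / 0.794²)^(1/4) = (23.48)^(1/4) = 2.201.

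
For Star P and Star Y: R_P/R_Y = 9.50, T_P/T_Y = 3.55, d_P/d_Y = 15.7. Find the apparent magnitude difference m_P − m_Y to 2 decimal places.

L_P/L_Y = (9.50)²(3.55)⁴ = 1.433×10^4.
F_P/F_Y = (L_P/L_Y)/(d_P/d_Y)² = 1.433×10^4/246.5 = 58.15.
m_P − m_Y = −2.5 log₁₀(58.15) = -4.41.

-4.41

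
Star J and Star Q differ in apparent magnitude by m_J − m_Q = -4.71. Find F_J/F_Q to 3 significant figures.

F_J/F_Q = 10^(−(m_J − m_Q)/2.5) = 10^(4.71/2.5) = 10^1.884 = 76.56.

76.6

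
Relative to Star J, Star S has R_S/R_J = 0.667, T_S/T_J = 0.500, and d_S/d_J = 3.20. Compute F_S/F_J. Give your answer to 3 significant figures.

0.00272

L_S/L_J = (R_S/R_J)²(T_S/T_J)⁴ = (0.667)² × (0.500)⁴ = 0.02781.
F_S/F_J = (L_S/L_J)/(d_S/d_J)² = 0.02781 / (3.20)² = 0.002715.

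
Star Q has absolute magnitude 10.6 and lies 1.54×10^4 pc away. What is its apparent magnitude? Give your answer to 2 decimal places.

26.54

m = M + 5 log₁₀(d/10 pc) = 10.6 + 5 log₁₀(1.54×10^4/10)
  = 10.6 + 5 × 3.188 = 10.6 + 15.94 = 26.54.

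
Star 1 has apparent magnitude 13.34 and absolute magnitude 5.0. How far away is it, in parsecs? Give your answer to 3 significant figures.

466 pc

m − M = 5 log₁₀(d/10 pc)
13.34 − (5.0) = 8.34 = 5 log₁₀(d/10)
d = 10 × 10^(8.34/5) = 10 × 10^1.668 = 465.6 pc.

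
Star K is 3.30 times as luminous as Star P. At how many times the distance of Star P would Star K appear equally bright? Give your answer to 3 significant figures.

1.82

Equal flux requires L_K/d_K² = L_P/d_P², so d_K/d_P = √(L_K/L_P)
= √(3.30) = 1.817.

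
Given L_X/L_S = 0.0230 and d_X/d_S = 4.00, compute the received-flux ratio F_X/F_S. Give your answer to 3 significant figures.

0.00144

F = L/(4πd²), so F_X/F_S = (L_X/L_S) / (d_X/d_S)²
= 0.0230 / (4.00)² = 0.0230 / 16.00 = 0.001437.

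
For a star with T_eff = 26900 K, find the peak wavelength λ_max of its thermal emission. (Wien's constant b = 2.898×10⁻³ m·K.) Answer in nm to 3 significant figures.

108 nm

λ_max = b/T = 2.898×10⁻³ / 26900 = 1.08×10^-7 m = 107.7 nm.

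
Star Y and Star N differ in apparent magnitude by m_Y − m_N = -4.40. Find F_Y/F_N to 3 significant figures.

F_Y/F_N = 10^(−(m_Y − m_N)/2.5) = 10^(4.40/2.5) = 10^1.760 = 57.54.

57.5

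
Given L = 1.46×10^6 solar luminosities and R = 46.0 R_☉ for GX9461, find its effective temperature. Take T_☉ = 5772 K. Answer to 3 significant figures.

T/T_☉ = (L/L_☉)^(1/4) / (R/R_☉)^(1/2)
T = 5772 × (1.46×10^6)^(1/4) / √(46.0) = 5772 × 34.76 / 6.782 = 2.958×10^4 K.

2.96×10^4 K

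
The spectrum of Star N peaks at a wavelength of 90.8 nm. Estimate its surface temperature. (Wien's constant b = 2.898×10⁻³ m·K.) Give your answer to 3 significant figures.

T = b/λ_max = 2.898×10⁻³ / (90.8×10⁻⁹) = 3.192×10^4 K.

3.19×10^4 K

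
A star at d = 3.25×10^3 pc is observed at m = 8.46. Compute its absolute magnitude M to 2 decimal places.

-4.10

M = m − 5 log₁₀(d/10 pc) = 8.46 − 5 log₁₀(3.25×10^3/10)
  = 8.46 − 5 × 2.512 = 8.46 − 12.56 = -4.10.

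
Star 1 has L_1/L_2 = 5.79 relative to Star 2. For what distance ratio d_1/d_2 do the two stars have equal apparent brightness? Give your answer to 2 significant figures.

Equal flux requires L_1/d_1² = L_2/d_2², so d_1/d_2 = √(L_1/L_2)
= √(5.79) = 2.406.

2.4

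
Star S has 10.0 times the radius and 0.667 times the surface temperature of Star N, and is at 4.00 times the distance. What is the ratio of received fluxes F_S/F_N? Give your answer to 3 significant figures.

L_S/L_N = (R_S/R_N)²(T_S/T_N)⁴ = (10.0)² × (0.667)⁴ = 19.79.
F_S/F_N = (L_S/L_N)/(d_S/d_N)² = 19.79 / (4.00)² = 1.237.

1.24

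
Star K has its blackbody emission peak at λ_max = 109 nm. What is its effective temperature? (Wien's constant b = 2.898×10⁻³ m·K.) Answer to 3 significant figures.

2.66×10^4 K

T = b/λ_max = 2.898×10⁻³ / (109×10⁻⁹) = 2.659×10^4 K.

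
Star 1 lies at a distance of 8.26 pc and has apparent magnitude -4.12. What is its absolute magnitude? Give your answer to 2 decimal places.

M = m − 5 log₁₀(d/10 pc) = -4.12 − 5 log₁₀(8.26/10)
  = -4.12 − 5 × -0.083 = -4.12 − -0.42 = -3.70.

-3.70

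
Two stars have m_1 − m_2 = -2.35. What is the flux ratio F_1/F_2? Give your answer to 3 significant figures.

8.71

F_1/F_2 = 10^(−(m_1 − m_2)/2.5) = 10^(2.35/2.5) = 10^0.940 = 8.710.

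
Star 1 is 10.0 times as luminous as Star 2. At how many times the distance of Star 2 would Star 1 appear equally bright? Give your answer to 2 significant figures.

3.2

Equal flux requires L_1/d_1² = L_2/d_2², so d_1/d_2 = √(L_1/L_2)
= √(10.0) = 3.162.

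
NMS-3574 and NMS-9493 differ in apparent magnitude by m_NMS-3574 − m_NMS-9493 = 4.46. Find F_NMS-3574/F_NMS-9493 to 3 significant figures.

F_NMS-3574/F_NMS-9493 = 10^(−(m_NMS-3574 − m_NMS-9493)/2.5) = 10^(-4.46/2.5) = 10^-1.784 = 0.01644.

0.0164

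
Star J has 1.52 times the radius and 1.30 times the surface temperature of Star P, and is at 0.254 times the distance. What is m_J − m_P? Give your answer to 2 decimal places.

-5.02

L_J/L_P = (1.52)²(1.30)⁴ = 6.599.
F_J/F_P = (L_J/L_P)/(d_J/d_P)² = 6.599/0.06452 = 102.3.
m_J − m_P = −2.5 log₁₀(102.3) = -5.02.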